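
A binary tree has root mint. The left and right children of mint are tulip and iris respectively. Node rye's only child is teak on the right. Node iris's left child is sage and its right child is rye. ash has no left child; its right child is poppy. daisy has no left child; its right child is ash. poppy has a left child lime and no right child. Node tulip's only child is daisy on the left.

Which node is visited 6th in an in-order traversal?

mint

In-order visits the left subtree, then the node, then the right subtree.
At mint: go left to tulip.
  At tulip: go left to daisy.
    At daisy: no left child.
    Visit daisy.
    At daisy: go right to ash.
      At ash: no left child.
      Visit ash.
      At ash: go right to poppy.
        At poppy: go left to lime.
          lime is a leaf — visit lime.
        Visit poppy.
        At poppy: no right child.
  Visit tulip.
  At tulip: no right child.
Visit mint.
At mint: go right to iris.
  At iris: go left to sage.
    sage is a leaf — visit sage.
  Visit iris.
  At iris: go right to rye.
    At rye: no left child.
    Visit rye.
    At rye: go right to teak.
      teak is a leaf — visit teak.
Full in-order sequence: daisy, ash, lime, poppy, tulip, mint, sage, iris, rye, teak.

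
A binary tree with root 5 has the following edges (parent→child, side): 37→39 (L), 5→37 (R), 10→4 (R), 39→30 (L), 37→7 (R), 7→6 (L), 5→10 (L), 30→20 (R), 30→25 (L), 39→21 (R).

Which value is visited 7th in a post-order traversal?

39

Post-order visits the left subtree, then the right subtree, then the node.
At 5: go left to 10.
  At 10: no left child.
  At 10: go right to 4.
    4 is a leaf — visit 4.
  Visit 10.
At 5: go right to 37.
  At 37: go left to 39.
    At 39: go left to 30.
      At 30: go left to 25.
        25 is a leaf — visit 25.
      At 30: go right to 20.
        20 is a leaf — visit 20.
      Visit 30.
    At 39: go right to 21.
      21 is a leaf — visit 21.
    Visit 39.
  At 37: go right to 7.
    At 7: go left to 6.
      6 is a leaf — visit 6.
    At 7: no right child.
    Visit 7.
  Visit 37.
Visit 5.
Full post-order sequence: 4, 10, 25, 20, 30, 21, 39, 6, 7, 37, 5.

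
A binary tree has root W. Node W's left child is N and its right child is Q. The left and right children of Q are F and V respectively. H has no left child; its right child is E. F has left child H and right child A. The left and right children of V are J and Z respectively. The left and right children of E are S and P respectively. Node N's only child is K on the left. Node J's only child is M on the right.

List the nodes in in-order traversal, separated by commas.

In-order visits the left subtree, then the node, then the right subtree.
At W: go left to N.
  At N: go left to K.
    K is a leaf — visit K.
  Visit N.
  At N: no right child.
Visit W.
At W: go right to Q.
  At Q: go left to F.
    At F: go left to H.
      At H: no left child.
      Visit H.
      At H: go right to E.
        At E: go left to S.
          S is a leaf — visit S.
        Visit E.
        At E: go right to P.
          P is a leaf — visit P.
    Visit F.
    At F: go right to A.
      A is a leaf — visit A.
  Visit Q.
  At Q: go right to V.
    At V: go left to J.
      At J: no left child.
      Visit J.
      At J: go right to M.
        M is a leaf — visit M.
    Visit V.
    At V: go right to Z.
      Z is a leaf — visit Z.

K, N, W, H, S, E, P, F, A, Q, J, M, V, Z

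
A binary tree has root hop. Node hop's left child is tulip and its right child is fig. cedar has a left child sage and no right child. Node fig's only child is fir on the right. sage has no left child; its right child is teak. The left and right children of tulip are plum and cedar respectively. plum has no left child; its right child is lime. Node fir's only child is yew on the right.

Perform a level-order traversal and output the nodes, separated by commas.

hop, tulip, fig, plum, cedar, fir, lime, sage, yew, teak

Level-order visits nodes level by level from the root, left to right within each level.
Level 0: hop
Level 1: tulip, fig
Level 2: plum, cedar, fir
Level 3: lime, sage, yew
Level 4: teak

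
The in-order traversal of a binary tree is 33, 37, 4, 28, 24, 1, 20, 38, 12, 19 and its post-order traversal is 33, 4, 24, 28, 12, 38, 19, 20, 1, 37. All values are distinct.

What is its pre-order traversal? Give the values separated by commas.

37, 33, 1, 28, 4, 24, 20, 19, 38, 12

The last element of post-order is the root; it splits in-order into left and right subtrees.
Root 37: left subtree has 1 node {33}, right has 8 {4, 28, 24, 1, 20, 38, 12, 19}.
  Root 1: left subtree has 3 nodes {4, 28, 24}, right has 4 {20, 38, 12, 19}.
    Root 28: left subtree has 1 node {4}, right has 1 {24}.
    Root 20: left subtree has 0 nodes { }, right has 3 {38, 12, 19}.
      Root 19: left subtree has 2 nodes {38, 12}, right has 0 { }.
        Root 38: left subtree has 0 nodes { }, right has 1 {12}.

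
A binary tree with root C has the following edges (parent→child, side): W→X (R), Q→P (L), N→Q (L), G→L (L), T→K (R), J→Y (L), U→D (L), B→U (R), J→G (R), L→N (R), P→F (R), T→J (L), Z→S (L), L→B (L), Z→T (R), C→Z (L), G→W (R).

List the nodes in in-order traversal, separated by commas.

In-order visits the left subtree, then the node, then the right subtree.
At C: go left to Z.
  At Z: go left to S.
    S is a leaf — visit S.
  Visit Z.
  At Z: go right to T.
    At T: go left to J.
      At J: go left to Y.
        Y is a leaf — visit Y.
      Visit J.
      At J: go right to G.
        At G: go left to L.
          At L: go left to B.
            At B: no left child.
            Visit B.
            At B: go right to U.
              At U: go left to D.
                D is a leaf — visit D.
              Visit U.
              At U: no right child.
          Visit L.
          At L: go right to N.
            At N: go left to Q.
              At Q: go left to P.
                At P: no left child.
                Visit P.
                At P: go right to F.
                  F is a leaf — visit F.
              Visit Q.
              At Q: no right child.
            Visit N.
            At N: no right child.
        Visit G.
        At G: go right to W.
          At W: no left child.
          Visit W.
          At W: go right to X.
            X is a leaf — visit X.
    Visit T.
    At T: go right to K.
      K is a leaf — visit K.
Visit C.
At C: no right child.

S, Z, Y, J, B, D, U, L, P, F, Q, N, G, W, X, T, K, C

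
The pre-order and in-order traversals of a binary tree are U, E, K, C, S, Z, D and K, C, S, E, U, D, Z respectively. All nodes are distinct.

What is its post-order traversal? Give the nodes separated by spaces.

S C K E D Z U

The first element of pre-order is the root; it splits in-order into left and right subtrees.
Root U: left subtree has 4 nodes {K, C, S, E}, right has 2 {D, Z}.
  Root E: left subtree has 3 nodes {K, C, S}, right has 0 { }.
    Root K: left subtree has 0 nodes { }, right has 2 {C, S}.
      Root C: left subtree has 0 nodes { }, right has 1 {S}.
  Root Z: left subtree has 1 node {D}, right has 0 { }.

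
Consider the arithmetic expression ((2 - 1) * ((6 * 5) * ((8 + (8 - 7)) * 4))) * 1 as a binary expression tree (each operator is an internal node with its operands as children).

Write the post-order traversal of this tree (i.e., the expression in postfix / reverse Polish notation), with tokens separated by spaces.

Post-order on an expression tree gives postfix notation: for each operator, emit left operand, right operand, then the operator.

2 1 - 6 5 * 8 8 7 - + 4 * * * 1 *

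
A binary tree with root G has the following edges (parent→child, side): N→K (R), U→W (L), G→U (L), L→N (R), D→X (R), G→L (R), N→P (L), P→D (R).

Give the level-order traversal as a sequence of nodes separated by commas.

G, U, L, W, N, P, K, D, X

Level-order visits nodes level by level from the root, left to right within each level.
Level 0: G
Level 1: U, L
Level 2: W, N
Level 3: P, K
Level 4: D
Level 5: X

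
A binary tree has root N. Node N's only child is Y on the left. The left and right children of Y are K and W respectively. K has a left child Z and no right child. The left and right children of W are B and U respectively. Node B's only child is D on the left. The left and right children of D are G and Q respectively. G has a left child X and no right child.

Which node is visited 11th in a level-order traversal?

Level-order visits nodes level by level from the root, left to right within each level.
Level 0: N
Level 1: Y
Level 2: K, W
Level 3: Z, B, U
Level 4: D
Level 5: G, Q
Level 6: X
Full level-order sequence: N, Y, K, W, Z, B, U, D, G, Q, X.

X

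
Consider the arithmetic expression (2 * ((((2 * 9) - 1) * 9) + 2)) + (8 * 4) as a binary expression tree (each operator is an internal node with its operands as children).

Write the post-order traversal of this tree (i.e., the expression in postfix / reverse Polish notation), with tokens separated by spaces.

Post-order on an expression tree gives postfix notation: for each operator, emit left operand, right operand, then the operator.

2 2 9 * 1 - 9 * 2 + * 8 4 * +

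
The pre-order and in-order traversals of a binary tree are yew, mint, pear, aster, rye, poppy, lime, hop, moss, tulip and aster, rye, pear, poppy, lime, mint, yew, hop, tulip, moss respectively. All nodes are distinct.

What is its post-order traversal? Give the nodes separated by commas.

The first element of pre-order is the root; it splits in-order into left and right subtrees.
Root yew: left subtree has 6 nodes {aster, rye, pear, poppy, lime, mint}, right has 3 {hop, tulip, moss}.
  Root mint: left subtree has 5 nodes {aster, rye, pear, poppy, lime}, right has 0 { }.
    Root pear: left subtree has 2 nodes {aster, rye}, right has 2 {poppy, lime}.
      Root aster: left subtree has 0 nodes { }, right has 1 {rye}.
      Root poppy: left subtree has 0 nodes { }, right has 1 {lime}.
  Root hop: left subtree has 0 nodes { }, right has 2 {tulip, moss}.
    Root moss: left subtree has 1 node {tulip}, right has 0 { }.

rye, aster, lime, poppy, pear, mint, tulip, moss, hop, yew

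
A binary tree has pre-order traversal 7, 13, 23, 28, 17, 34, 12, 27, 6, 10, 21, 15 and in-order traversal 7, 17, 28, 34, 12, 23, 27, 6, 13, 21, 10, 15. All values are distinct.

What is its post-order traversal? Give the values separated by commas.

17, 12, 34, 28, 6, 27, 23, 21, 15, 10, 13, 7

The first element of pre-order is the root; it splits in-order into left and right subtrees.
Root 7: left subtree has 0 nodes { }, right has 11 {17, 28, 34, 12, 23, 27, 6, 13, 21, 10, 15}.
  Root 13: left subtree has 7 nodes {17, 28, 34, 12, 23, 27, 6}, right has 3 {21, 10, 15}.
    Root 23: left subtree has 4 nodes {17, 28, 34, 12}, right has 2 {27, 6}.
      Root 28: left subtree has 1 node {17}, right has 2 {34, 12}.
        Root 34: left subtree has 0 nodes { }, right has 1 {12}.
      Root 27: left subtree has 0 nodes { }, right has 1 {6}.
    Root 10: left subtree has 1 node {21}, right has 1 {15}.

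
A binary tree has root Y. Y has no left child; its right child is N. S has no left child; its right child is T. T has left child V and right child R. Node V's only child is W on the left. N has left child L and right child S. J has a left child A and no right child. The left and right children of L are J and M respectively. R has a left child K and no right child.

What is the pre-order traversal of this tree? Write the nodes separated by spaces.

Y N L J A M S T V W R K

Pre-order visits the node, then its left subtree, then its right subtree.
Visit Y.
At Y: no left child.
At Y: go right to N.
  Visit N.
  At N: go left to L.
    Visit L.
    At L: go left to J.
      Visit J.
      At J: go left to A.
        A is a leaf — visit A.
      At J: no right child.
    At L: go right to M.
      M is a leaf — visit M.
  At N: go right to S.
    Visit S.
    At S: no left child.
    At S: go right to T.
      Visit T.
      At T: go left to V.
        Visit V.
        At V: go left to W.
          W is a leaf — visit W.
        At V: no right child.
      At T: go right to R.
        Visit R.
        At R: go left to K.
          K is a leaf — visit K.
        At R: no right child.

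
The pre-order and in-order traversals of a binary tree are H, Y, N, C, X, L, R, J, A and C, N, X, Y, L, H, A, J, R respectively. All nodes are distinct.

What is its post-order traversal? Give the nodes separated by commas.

C, X, N, L, Y, A, J, R, H

The first element of pre-order is the root; it splits in-order into left and right subtrees.
Root H: left subtree has 5 nodes {C, N, X, Y, L}, right has 3 {A, J, R}.
  Root Y: left subtree has 3 nodes {C, N, X}, right has 1 {L}.
    Root N: left subtree has 1 node {C}, right has 1 {X}.
  Root R: left subtree has 2 nodes {A, J}, right has 0 { }.
    Root J: left subtree has 1 node {A}, right has 0 { }.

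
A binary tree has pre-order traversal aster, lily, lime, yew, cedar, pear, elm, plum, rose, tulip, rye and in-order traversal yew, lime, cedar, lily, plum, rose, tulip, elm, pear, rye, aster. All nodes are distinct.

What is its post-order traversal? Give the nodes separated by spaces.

yew cedar lime tulip rose plum elm rye pear lily aster

The first element of pre-order is the root; it splits in-order into left and right subtrees.
Root aster: left subtree has 10 nodes {yew, lime, cedar, lily, plum, rose, tulip, elm, pear, rye}, right has 0 { }.
  Root lily: left subtree has 3 nodes {yew, lime, cedar}, right has 6 {plum, rose, tulip, elm, pear, rye}.
    Root lime: left subtree has 1 node {yew}, right has 1 {cedar}.
    Root pear: left subtree has 4 nodes {plum, rose, tulip, elm}, right has 1 {rye}.
      Root elm: left subtree has 3 nodes {plum, rose, tulip}, right has 0 { }.
        Root plum: left subtree has 0 nodes { }, right has 2 {rose, tulip}.
          Root rose: left subtree has 0 nodes { }, right has 1 {tulip}.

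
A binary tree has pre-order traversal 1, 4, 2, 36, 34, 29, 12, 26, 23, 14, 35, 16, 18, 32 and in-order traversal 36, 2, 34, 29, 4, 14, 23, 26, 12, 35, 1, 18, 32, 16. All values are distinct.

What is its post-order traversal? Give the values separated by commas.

36, 29, 34, 2, 14, 23, 26, 35, 12, 4, 32, 18, 16, 1

The first element of pre-order is the root; it splits in-order into left and right subtrees.
Root 1: left subtree has 10 nodes {36, 2, 34, 29, 4, 14, 23, 26, 12, 35}, right has 3 {18, 32, 16}.
  Root 4: left subtree has 4 nodes {36, 2, 34, 29}, right has 5 {14, 23, 26, 12, 35}.
    Root 2: left subtree has 1 node {36}, right has 2 {34, 29}.
      Root 34: left subtree has 0 nodes { }, right has 1 {29}.
    Root 12: left subtree has 3 nodes {14, 23, 26}, right has 1 {35}.
      Root 26: left subtree has 2 nodes {14, 23}, right has 0 { }.
        Root 23: left subtree has 1 node {14}, right has 0 { }.
  Root 16: left subtree has 2 nodes {18, 32}, right has 0 { }.
    Root 18: left subtree has 0 nodes { }, right has 1 {32}.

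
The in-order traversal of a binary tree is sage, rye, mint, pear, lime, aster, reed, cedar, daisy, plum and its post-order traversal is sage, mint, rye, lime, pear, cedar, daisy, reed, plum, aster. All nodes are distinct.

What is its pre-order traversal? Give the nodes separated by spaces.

aster pear rye sage mint lime plum reed daisy cedar

The last element of post-order is the root; it splits in-order into left and right subtrees.
Root aster: left subtree has 5 nodes {sage, rye, mint, pear, lime}, right has 4 {reed, cedar, daisy, plum}.
  Root pear: left subtree has 3 nodes {sage, rye, mint}, right has 1 {lime}.
    Root rye: left subtree has 1 node {sage}, right has 1 {mint}.
  Root plum: left subtree has 3 nodes {reed, cedar, daisy}, right has 0 { }.
    Root reed: left subtree has 0 nodes { }, right has 2 {cedar, daisy}.
      Root daisy: left subtree has 1 node {cedar}, right has 0 { }.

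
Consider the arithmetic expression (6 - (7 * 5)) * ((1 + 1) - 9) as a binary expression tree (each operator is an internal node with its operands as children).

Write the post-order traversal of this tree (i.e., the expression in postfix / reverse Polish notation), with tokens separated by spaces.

Post-order on an expression tree gives postfix notation: for each operator, emit left operand, right operand, then the operator.

6 7 5 * - 1 1 + 9 - *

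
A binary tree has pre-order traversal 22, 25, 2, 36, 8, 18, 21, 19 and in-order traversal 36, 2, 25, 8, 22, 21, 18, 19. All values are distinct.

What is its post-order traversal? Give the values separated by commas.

The first element of pre-order is the root; it splits in-order into left and right subtrees.
Root 22: left subtree has 4 nodes {36, 2, 25, 8}, right has 3 {21, 18, 19}.
  Root 25: left subtree has 2 nodes {36, 2}, right has 1 {8}.
    Root 2: left subtree has 1 node {36}, right has 0 { }.
  Root 18: left subtree has 1 node {21}, right has 1 {19}.

36, 2, 8, 25, 21, 19, 18, 22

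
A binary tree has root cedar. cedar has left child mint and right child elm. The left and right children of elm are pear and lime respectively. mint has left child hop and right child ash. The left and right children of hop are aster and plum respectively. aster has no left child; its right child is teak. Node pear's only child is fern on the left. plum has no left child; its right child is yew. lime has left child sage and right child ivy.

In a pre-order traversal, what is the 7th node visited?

yew

Pre-order visits the node, then its left subtree, then its right subtree.
Visit cedar.
At cedar: go left to mint.
  Visit mint.
  At mint: go left to hop.
    Visit hop.
    At hop: go left to aster.
      Visit aster.
      At aster: no left child.
      At aster: go right to teak.
        teak is a leaf — visit teak.
    At hop: go right to plum.
      Visit plum.
      At plum: no left child.
      At plum: go right to yew.
        yew is a leaf — visit yew.
  At mint: go right to ash.
    ash is a leaf — visit ash.
At cedar: go right to elm.
  Visit elm.
  At elm: go left to pear.
    Visit pear.
    At pear: go left to fern.
      fern is a leaf — visit fern.
    At pear: no right child.
  At elm: go right to lime.
    Visit lime.
    At lime: go left to sage.
      sage is a leaf — visit sage.
    At lime: go right to ivy.
      ivy is a leaf — visit ivy.
Full pre-order sequence: cedar, mint, hop, aster, teak, plum, yew, ash, elm, pear, fern, lime, sage, ivy.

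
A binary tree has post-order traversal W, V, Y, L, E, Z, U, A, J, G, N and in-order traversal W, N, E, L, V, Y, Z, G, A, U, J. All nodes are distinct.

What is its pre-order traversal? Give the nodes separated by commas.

N, W, G, Z, E, L, Y, V, J, A, U

The last element of post-order is the root; it splits in-order into left and right subtrees.
Root N: left subtree has 1 node {W}, right has 9 {E, L, V, Y, Z, G, A, U, J}.
  Root G: left subtree has 5 nodes {E, L, V, Y, Z}, right has 3 {A, U, J}.
    Root Z: left subtree has 4 nodes {E, L, V, Y}, right has 0 { }.
      Root E: left subtree has 0 nodes { }, right has 3 {L, V, Y}.
        Root L: left subtree has 0 nodes { }, right has 2 {V, Y}.
          Root Y: left subtree has 1 node {V}, right has 0 { }.
    Root J: left subtree has 2 nodes {A, U}, right has 0 { }.
      Root A: left subtree has 0 nodes { }, right has 1 {U}.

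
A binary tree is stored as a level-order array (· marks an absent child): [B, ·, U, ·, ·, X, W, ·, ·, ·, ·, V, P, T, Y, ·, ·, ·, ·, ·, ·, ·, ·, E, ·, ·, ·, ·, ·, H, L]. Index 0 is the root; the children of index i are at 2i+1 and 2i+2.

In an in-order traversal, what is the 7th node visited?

In-order visits the left subtree, then the node, then the right subtree.
At B: no left child.
Visit B.
At B: go right to U.
  At U: go left to X.
    At X: go left to V.
      At V: go left to E.
        E is a leaf — visit E.
      Visit V.
      At V: no right child.
    Visit X.
    At X: go right to P.
      P is a leaf — visit P.
  Visit U.
  At U: go right to W.
    At W: go left to T.
      T is a leaf — visit T.
    Visit W.
    At W: go right to Y.
      At Y: go left to H.
        H is a leaf — visit H.
      Visit Y.
      At Y: go right to L.
        L is a leaf — visit L.
Full in-order sequence: B, E, V, X, P, U, T, W, H, Y, L.

T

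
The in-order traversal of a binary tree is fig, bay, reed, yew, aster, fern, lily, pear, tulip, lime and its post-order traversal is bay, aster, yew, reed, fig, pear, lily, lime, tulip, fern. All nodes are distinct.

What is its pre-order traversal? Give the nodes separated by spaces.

The last element of post-order is the root; it splits in-order into left and right subtrees.
Root fern: left subtree has 5 nodes {fig, bay, reed, yew, aster}, right has 4 {lily, pear, tulip, lime}.
  Root fig: left subtree has 0 nodes { }, right has 4 {bay, reed, yew, aster}.
    Root reed: left subtree has 1 node {bay}, right has 2 {yew, aster}.
      Root yew: left subtree has 0 nodes { }, right has 1 {aster}.
  Root tulip: left subtree has 2 nodes {lily, pear}, right has 1 {lime}.
    Root lily: left subtree has 0 nodes { }, right has 1 {pear}.

fern fig reed bay yew aster tulip lily pear lime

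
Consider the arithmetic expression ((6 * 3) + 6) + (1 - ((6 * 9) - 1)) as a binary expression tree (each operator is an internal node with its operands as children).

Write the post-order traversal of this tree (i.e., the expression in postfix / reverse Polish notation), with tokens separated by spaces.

Post-order on an expression tree gives postfix notation: for each operator, emit left operand, right operand, then the operator.

6 3 * 6 + 1 6 9 * 1 - - +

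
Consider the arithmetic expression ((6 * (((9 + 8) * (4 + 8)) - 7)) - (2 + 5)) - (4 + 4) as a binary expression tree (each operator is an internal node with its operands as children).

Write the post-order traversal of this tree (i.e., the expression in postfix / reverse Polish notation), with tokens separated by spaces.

Post-order on an expression tree gives postfix notation: for each operator, emit left operand, right operand, then the operator.

6 9 8 + 4 8 + * 7 - * 2 5 + - 4 4 + -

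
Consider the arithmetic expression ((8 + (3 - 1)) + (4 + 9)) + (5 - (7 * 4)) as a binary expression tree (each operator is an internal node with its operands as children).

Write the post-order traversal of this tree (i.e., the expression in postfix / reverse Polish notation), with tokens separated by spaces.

Post-order on an expression tree gives postfix notation: for each operator, emit left operand, right operand, then the operator.

8 3 1 - + 4 9 + + 5 7 4 * - +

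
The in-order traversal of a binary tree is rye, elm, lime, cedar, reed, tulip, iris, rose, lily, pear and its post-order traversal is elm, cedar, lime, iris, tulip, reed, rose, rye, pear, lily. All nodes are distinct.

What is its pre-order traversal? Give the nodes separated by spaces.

The last element of post-order is the root; it splits in-order into left and right subtrees.
Root lily: left subtree has 8 nodes {rye, elm, lime, cedar, reed, tulip, iris, rose}, right has 1 {pear}.
  Root rye: left subtree has 0 nodes { }, right has 7 {elm, lime, cedar, reed, tulip, iris, rose}.
    Root rose: left subtree has 6 nodes {elm, lime, cedar, reed, tulip, iris}, right has 0 { }.
      Root reed: left subtree has 3 nodes {elm, lime, cedar}, right has 2 {tulip, iris}.
        Root lime: left subtree has 1 node {elm}, right has 1 {cedar}.
        Root tulip: left subtree has 0 nodes { }, right has 1 {iris}.

lily rye rose reed lime elm cedar tulip iris pear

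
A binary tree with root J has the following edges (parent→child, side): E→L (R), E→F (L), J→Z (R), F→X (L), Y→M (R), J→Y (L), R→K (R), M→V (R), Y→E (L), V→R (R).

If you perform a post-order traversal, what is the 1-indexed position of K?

Post-order visits the left subtree, then the right subtree, then the node.
At J: go left to Y.
  At Y: go left to E.
    At E: go left to F.
      At F: go left to X.
        X is a leaf — visit X.
      At F: no right child.
      Visit F.
    At E: go right to L.
      L is a leaf — visit L.
    Visit E.
  At Y: go right to M.
    At M: no left child.
    At M: go right to V.
      At V: no left child.
      At V: go right to R.
        At R: no left child.
        At R: go right to K.
          K is a leaf — visit K.
        Visit R.
      Visit V.
    Visit M.
  Visit Y.
At J: go right to Z.
  Z is a leaf — visit Z.
Visit J.
Full post-order sequence: X, F, L, E, K, R, V, M, Y, Z, J.

5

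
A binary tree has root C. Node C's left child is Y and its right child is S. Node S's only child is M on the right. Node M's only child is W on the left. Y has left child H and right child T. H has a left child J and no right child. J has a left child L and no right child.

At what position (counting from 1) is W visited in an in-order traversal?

8

In-order visits the left subtree, then the node, then the right subtree.
At C: go left to Y.
  At Y: go left to H.
    At H: go left to J.
      At J: go left to L.
        L is a leaf — visit L.
      Visit J.
      At J: no right child.
    Visit H.
    At H: no right child.
  Visit Y.
  At Y: go right to T.
    T is a leaf — visit T.
Visit C.
At C: go right to S.
  At S: no left child.
  Visit S.
  At S: go right to M.
    At M: go left to W.
      W is a leaf — visit W.
    Visit M.
    At M: no right child.
Full in-order sequence: L, J, H, Y, T, C, S, W, M.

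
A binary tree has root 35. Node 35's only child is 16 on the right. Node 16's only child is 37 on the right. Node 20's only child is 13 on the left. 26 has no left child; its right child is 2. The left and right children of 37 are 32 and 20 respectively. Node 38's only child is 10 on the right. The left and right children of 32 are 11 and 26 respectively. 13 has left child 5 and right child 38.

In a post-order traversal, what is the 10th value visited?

37

Post-order visits the left subtree, then the right subtree, then the node.
At 35: no left child.
At 35: go right to 16.
  At 16: no left child.
  At 16: go right to 37.
    At 37: go left to 32.
      At 32: go left to 11.
        11 is a leaf — visit 11.
      At 32: go right to 26.
        At 26: no left child.
        At 26: go right to 2.
          2 is a leaf — visit 2.
        Visit 26.
      Visit 32.
    At 37: go right to 20.
      At 20: go left to 13.
        At 13: go left to 5.
          5 is a leaf — visit 5.
        At 13: go right to 38.
          At 38: no left child.
          At 38: go right to 10.
            10 is a leaf — visit 10.
          Visit 38.
        Visit 13.
      At 20: no right child.
      Visit 20.
    Visit 37.
  Visit 16.
Visit 35.
Full post-order sequence: 11, 2, 26, 32, 5, 10, 38, 13, 20, 37, 16, 35.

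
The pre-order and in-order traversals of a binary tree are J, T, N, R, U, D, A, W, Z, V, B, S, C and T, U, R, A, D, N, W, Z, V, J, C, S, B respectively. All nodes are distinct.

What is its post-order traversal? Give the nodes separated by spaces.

U A D R V Z W N T C S B J

The first element of pre-order is the root; it splits in-order into left and right subtrees.
Root J: left subtree has 9 nodes {T, U, R, A, D, N, W, Z, V}, right has 3 {C, S, B}.
  Root T: left subtree has 0 nodes { }, right has 8 {U, R, A, D, N, W, Z, V}.
    Root N: left subtree has 4 nodes {U, R, A, D}, right has 3 {W, Z, V}.
      Root R: left subtree has 1 node {U}, right has 2 {A, D}.
        Root D: left subtree has 1 node {A}, right has 0 { }.
      Root W: left subtree has 0 nodes { }, right has 2 {Z, V}.
        Root Z: left subtree has 0 nodes { }, right has 1 {V}.
  Root B: left subtree has 2 nodes {C, S}, right has 0 { }.
    Root S: left subtree has 1 node {C}, right has 0 { }.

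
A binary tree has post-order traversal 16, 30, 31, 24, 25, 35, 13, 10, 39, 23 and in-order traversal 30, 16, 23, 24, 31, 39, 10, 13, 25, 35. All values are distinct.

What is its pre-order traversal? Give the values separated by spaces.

The last element of post-order is the root; it splits in-order into left and right subtrees.
Root 23: left subtree has 2 nodes {30, 16}, right has 7 {24, 31, 39, 10, 13, 25, 35}.
  Root 30: left subtree has 0 nodes { }, right has 1 {16}.
  Root 39: left subtree has 2 nodes {24, 31}, right has 4 {10, 13, 25, 35}.
    Root 24: left subtree has 0 nodes { }, right has 1 {31}.
    Root 10: left subtree has 0 nodes { }, right has 3 {13, 25, 35}.
      Root 13: left subtree has 0 nodes { }, right has 2 {25, 35}.
        Root 35: left subtree has 1 node {25}, right has 0 { }.

23 30 16 39 24 31 10 13 35 25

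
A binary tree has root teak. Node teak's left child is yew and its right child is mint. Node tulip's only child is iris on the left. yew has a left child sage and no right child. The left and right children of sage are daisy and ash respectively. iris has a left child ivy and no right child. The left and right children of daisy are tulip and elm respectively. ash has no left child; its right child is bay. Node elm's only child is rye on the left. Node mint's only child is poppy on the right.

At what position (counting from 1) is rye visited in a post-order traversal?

Post-order visits the left subtree, then the right subtree, then the node.
At teak: go left to yew.
  At yew: go left to sage.
    At sage: go left to daisy.
      At daisy: go left to tulip.
        At tulip: go left to iris.
          At iris: go left to ivy.
            ivy is a leaf — visit ivy.
          At iris: no right child.
          Visit iris.
        At tulip: no right child.
        Visit tulip.
      At daisy: go right to elm.
        At elm: go left to rye.
          rye is a leaf — visit rye.
        At elm: no right child.
        Visit elm.
      Visit daisy.
    At sage: go right to ash.
      At ash: no left child.
      At ash: go right to bay.
        bay is a leaf — visit bay.
      Visit ash.
    Visit sage.
  At yew: no right child.
  Visit yew.
At teak: go right to mint.
  At mint: no left child.
  At mint: go right to poppy.
    poppy is a leaf — visit poppy.
  Visit mint.
Visit teak.
Full post-order sequence: ivy, iris, tulip, rye, elm, daisy, bay, ash, sage, yew, poppy, mint, teak.

4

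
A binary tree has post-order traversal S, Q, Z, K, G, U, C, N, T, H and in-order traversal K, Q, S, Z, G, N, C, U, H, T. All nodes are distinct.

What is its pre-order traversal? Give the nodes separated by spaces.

H N G K Z Q S C U T

The last element of post-order is the root; it splits in-order into left and right subtrees.
Root H: left subtree has 8 nodes {K, Q, S, Z, G, N, C, U}, right has 1 {T}.
  Root N: left subtree has 5 nodes {K, Q, S, Z, G}, right has 2 {C, U}.
    Root G: left subtree has 4 nodes {K, Q, S, Z}, right has 0 { }.
      Root K: left subtree has 0 nodes { }, right has 3 {Q, S, Z}.
        Root Z: left subtree has 2 nodes {Q, S}, right has 0 { }.
          Root Q: left subtree has 0 nodes { }, right has 1 {S}.
    Root C: left subtree has 0 nodes { }, right has 1 {U}.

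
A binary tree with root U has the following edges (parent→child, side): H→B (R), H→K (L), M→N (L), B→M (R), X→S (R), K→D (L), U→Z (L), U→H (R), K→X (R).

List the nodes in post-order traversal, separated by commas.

Z, D, S, X, K, N, M, B, H, U

Post-order visits the left subtree, then the right subtree, then the node.
At U: go left to Z.
  Z is a leaf — visit Z.
At U: go right to H.
  At H: go left to K.
    At K: go left to D.
      D is a leaf — visit D.
    At K: go right to X.
      At X: no left child.
      At X: go right to S.
        S is a leaf — visit S.
      Visit X.
    Visit K.
  At H: go right to B.
    At B: no left child.
    At B: go right to M.
      At M: go left to N.
        N is a leaf — visit N.
      At M: no right child.
      Visit M.
    Visit B.
  Visit H.
Visit U.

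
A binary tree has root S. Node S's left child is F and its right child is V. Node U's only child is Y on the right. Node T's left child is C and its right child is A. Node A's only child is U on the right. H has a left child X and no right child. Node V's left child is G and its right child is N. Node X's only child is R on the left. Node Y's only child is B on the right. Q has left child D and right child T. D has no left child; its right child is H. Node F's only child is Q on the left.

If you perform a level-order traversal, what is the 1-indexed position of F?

2

Level-order visits nodes level by level from the root, left to right within each level.
Level 0: S
Level 1: F, V
Level 2: Q, G, N
Level 3: D, T
Level 4: H, C, A
Level 5: X, U
Level 6: R, Y
Level 7: B
Full level-order sequence: S, F, V, Q, G, N, D, T, H, C, A, X, U, R, Y, B.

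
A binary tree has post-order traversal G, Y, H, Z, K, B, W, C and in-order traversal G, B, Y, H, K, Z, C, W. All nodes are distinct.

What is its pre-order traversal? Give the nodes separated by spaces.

C B G K H Y Z W

The last element of post-order is the root; it splits in-order into left and right subtrees.
Root C: left subtree has 6 nodes {G, B, Y, H, K, Z}, right has 1 {W}.
  Root B: left subtree has 1 node {G}, right has 4 {Y, H, K, Z}.
    Root K: left subtree has 2 nodes {Y, H}, right has 1 {Z}.
      Root H: left subtree has 1 node {Y}, right has 0 { }.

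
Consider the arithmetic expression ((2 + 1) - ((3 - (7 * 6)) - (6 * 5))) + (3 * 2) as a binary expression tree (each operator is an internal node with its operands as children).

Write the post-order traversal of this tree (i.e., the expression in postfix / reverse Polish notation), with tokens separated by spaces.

Post-order on an expression tree gives postfix notation: for each operator, emit left operand, right operand, then the operator.

2 1 + 3 7 6 * - 6 5 * - - 3 2 * +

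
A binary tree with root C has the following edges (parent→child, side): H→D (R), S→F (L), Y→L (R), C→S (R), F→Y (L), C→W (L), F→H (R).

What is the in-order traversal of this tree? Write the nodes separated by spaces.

In-order visits the left subtree, then the node, then the right subtree.
At C: go left to W.
  W is a leaf — visit W.
Visit C.
At C: go right to S.
  At S: go left to F.
    At F: go left to Y.
      At Y: no left child.
      Visit Y.
      At Y: go right to L.
        L is a leaf — visit L.
    Visit F.
    At F: go right to H.
      At H: no left child.
      Visit H.
      At H: go right to D.
        D is a leaf — visit D.
  Visit S.
  At S: no right child.

W C Y L F H D S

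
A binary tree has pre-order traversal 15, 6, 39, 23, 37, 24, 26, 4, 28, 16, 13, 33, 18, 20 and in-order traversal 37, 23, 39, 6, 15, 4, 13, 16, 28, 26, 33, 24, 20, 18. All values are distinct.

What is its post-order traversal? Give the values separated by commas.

37, 23, 39, 6, 13, 16, 28, 4, 33, 26, 20, 18, 24, 15

The first element of pre-order is the root; it splits in-order into left and right subtrees.
Root 15: left subtree has 4 nodes {37, 23, 39, 6}, right has 9 {4, 13, 16, 28, 26, 33, 24, 20, 18}.
  Root 6: left subtree has 3 nodes {37, 23, 39}, right has 0 { }.
    Root 39: left subtree has 2 nodes {37, 23}, right has 0 { }.
      Root 23: left subtree has 1 node {37}, right has 0 { }.
  Root 24: left subtree has 6 nodes {4, 13, 16, 28, 26, 33}, right has 2 {20, 18}.
    Root 26: left subtree has 4 nodes {4, 13, 16, 28}, right has 1 {33}.
      Root 4: left subtree has 0 nodes { }, right has 3 {13, 16, 28}.
        Root 28: left subtree has 2 nodes {13, 16}, right has 0 { }.
          Root 16: left subtree has 1 node {13}, right has 0 { }.
    Root 18: left subtree has 1 node {20}, right has 0 { }.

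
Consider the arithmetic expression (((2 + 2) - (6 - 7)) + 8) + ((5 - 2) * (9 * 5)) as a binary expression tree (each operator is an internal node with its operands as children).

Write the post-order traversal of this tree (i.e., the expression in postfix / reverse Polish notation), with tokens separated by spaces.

2 2 + 6 7 - - 8 + 5 2 - 9 5 * * +

Post-order on an expression tree gives postfix notation: for each operator, emit left operand, right operand, then the operator.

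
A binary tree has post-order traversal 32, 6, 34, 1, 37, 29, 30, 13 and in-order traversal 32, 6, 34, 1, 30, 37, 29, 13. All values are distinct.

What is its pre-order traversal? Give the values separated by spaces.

The last element of post-order is the root; it splits in-order into left and right subtrees.
Root 13: left subtree has 7 nodes {32, 6, 34, 1, 30, 37, 29}, right has 0 { }.
  Root 30: left subtree has 4 nodes {32, 6, 34, 1}, right has 2 {37, 29}.
    Root 1: left subtree has 3 nodes {32, 6, 34}, right has 0 { }.
      Root 34: left subtree has 2 nodes {32, 6}, right has 0 { }.
        Root 6: left subtree has 1 node {32}, right has 0 { }.
    Root 29: left subtree has 1 node {37}, right has 0 { }.

13 30 1 34 6 32 29 37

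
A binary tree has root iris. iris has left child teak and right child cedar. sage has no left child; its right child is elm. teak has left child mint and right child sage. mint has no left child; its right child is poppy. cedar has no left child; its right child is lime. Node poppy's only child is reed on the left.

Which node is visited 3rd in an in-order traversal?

In-order visits the left subtree, then the node, then the right subtree.
At iris: go left to teak.
  At teak: go left to mint.
    At mint: no left child.
    Visit mint.
    At mint: go right to poppy.
      At poppy: go left to reed.
        reed is a leaf — visit reed.
      Visit poppy.
      At poppy: no right child.
  Visit teak.
  At teak: go right to sage.
    At sage: no left child.
    Visit sage.
    At sage: go right to elm.
      elm is a leaf — visit elm.
Visit iris.
At iris: go right to cedar.
  At cedar: no left child.
  Visit cedar.
  At cedar: go right to lime.
    lime is a leaf — visit lime.
Full in-order sequence: mint, reed, poppy, teak, sage, elm, iris, cedar, lime.

poppy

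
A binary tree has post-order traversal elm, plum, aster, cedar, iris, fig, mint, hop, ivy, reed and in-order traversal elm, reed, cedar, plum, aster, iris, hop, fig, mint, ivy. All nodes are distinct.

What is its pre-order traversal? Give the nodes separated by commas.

The last element of post-order is the root; it splits in-order into left and right subtrees.
Root reed: left subtree has 1 node {elm}, right has 8 {cedar, plum, aster, iris, hop, fig, mint, ivy}.
  Root ivy: left subtree has 7 nodes {cedar, plum, aster, iris, hop, fig, mint}, right has 0 { }.
    Root hop: left subtree has 4 nodes {cedar, plum, aster, iris}, right has 2 {fig, mint}.
      Root iris: left subtree has 3 nodes {cedar, plum, aster}, right has 0 { }.
        Root cedar: left subtree has 0 nodes { }, right has 2 {plum, aster}.
          Root aster: left subtree has 1 node {plum}, right has 0 { }.
      Root mint: left subtree has 1 node {fig}, right has 0 { }.

reed, elm, ivy, hop, iris, cedar, aster, plum, mint, fig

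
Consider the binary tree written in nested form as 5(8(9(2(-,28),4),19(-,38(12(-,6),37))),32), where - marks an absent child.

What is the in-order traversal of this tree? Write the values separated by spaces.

2 28 9 4 8 19 12 6 38 37 5 32

In-order visits the left subtree, then the node, then the right subtree.
At 5: go left to 8.
  At 8: go left to 9.
    At 9: go left to 2.
      At 2: no left child.
      Visit 2.
      At 2: go right to 28.
        28 is a leaf — visit 28.
    Visit 9.
    At 9: go right to 4.
      4 is a leaf — visit 4.
  Visit 8.
  At 8: go right to 19.
    At 19: no left child.
    Visit 19.
    At 19: go right to 38.
      At 38: go left to 12.
        At 12: no left child.
        Visit 12.
        At 12: go right to 6.
          6 is a leaf — visit 6.
      Visit 38.
      At 38: go right to 37.
        37 is a leaf — visit 37.
Visit 5.
At 5: go right to 32.
  32 is a leaf — visit 32.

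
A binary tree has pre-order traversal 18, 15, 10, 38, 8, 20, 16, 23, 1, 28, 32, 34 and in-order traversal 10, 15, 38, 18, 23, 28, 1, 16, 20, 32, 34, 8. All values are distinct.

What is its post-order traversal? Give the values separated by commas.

10, 38, 15, 28, 1, 23, 16, 34, 32, 20, 8, 18

The first element of pre-order is the root; it splits in-order into left and right subtrees.
Root 18: left subtree has 3 nodes {10, 15, 38}, right has 8 {23, 28, 1, 16, 20, 32, 34, 8}.
  Root 15: left subtree has 1 node {10}, right has 1 {38}.
  Root 8: left subtree has 7 nodes {23, 28, 1, 16, 20, 32, 34}, right has 0 { }.
    Root 20: left subtree has 4 nodes {23, 28, 1, 16}, right has 2 {32, 34}.
      Root 16: left subtree has 3 nodes {23, 28, 1}, right has 0 { }.
        Root 23: left subtree has 0 nodes { }, right has 2 {28, 1}.
          Root 1: left subtree has 1 node {28}, right has 0 { }.
      Root 32: left subtree has 0 nodes { }, right has 1 {34}.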